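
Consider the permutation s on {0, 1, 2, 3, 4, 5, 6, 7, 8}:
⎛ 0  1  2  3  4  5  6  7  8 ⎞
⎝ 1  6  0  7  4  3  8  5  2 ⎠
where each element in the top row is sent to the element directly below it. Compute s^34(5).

3

Tracing 5 → 3 → … returns to 5 after 3 steps, so 5 lies in a 3-cycle (3, 7, 5).
Since the cycle has length 3, s^34 acts on it the same as s^1 (34 mod 3 = 1).
Stepping 1 place around the cycle: 5 → 3.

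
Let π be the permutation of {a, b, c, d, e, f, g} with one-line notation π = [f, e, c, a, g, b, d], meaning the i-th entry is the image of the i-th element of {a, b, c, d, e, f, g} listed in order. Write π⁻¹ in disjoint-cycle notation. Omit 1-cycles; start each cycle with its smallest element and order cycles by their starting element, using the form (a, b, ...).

(a, d, g, e, b, f)

The cycle decomposition of π is (a, f, b, e, g, d).
Reversing each cycle (and rotating so the smallest element leads) gives π⁻¹ = (a, d, g, e, b, f).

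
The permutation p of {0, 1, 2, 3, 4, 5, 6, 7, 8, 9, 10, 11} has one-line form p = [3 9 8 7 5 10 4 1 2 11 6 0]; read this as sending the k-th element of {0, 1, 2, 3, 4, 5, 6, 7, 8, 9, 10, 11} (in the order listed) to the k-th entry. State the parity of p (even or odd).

In disjoint-cycle form the cycle lengths are 6, 4, 2.
A cycle is odd iff its length is even; p has 3 even-length cycles, so sgn(p) = (−1)^3 and p is odd.

odd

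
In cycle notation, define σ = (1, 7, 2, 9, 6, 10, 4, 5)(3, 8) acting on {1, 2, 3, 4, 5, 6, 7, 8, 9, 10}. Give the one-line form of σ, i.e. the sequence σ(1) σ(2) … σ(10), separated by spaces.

7 9 8 5 1 10 2 3 6 4

Image by image: 1→7, 2→9, 3→8, 4→5, 5→1, 6→10, 7→2, 8→3, 9→6, 10→4.
So the one-line form is 7 9 8 5 1 10 2 3 6 4.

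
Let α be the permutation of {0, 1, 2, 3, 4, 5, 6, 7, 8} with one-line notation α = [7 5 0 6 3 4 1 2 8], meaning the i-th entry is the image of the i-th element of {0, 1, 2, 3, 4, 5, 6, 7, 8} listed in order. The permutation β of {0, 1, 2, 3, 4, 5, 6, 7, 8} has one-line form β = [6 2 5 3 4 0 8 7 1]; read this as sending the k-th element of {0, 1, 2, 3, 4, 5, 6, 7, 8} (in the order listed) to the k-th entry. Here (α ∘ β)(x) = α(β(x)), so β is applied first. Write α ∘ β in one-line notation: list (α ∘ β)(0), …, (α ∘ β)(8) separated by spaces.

For each element, apply β then α: 0 → 6 → 1; 1 → 2 → 0; 2 → 5 → 4; 3 → 3 → 6; 4 → 4 → 3; 5 → 0 → 7; 6 → 8 → 8; 7 → 7 → 2; 8 → 1 → 5.
So α ∘ β in one-line form is 1 0 4 6 3 7 8 2 5.

1 0 4 6 3 7 8 2 5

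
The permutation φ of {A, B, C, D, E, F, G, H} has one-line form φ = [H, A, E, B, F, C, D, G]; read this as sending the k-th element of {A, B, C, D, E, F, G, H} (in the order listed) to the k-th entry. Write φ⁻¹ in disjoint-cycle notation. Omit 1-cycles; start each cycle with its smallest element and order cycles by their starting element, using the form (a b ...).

The cycle decomposition of φ is (A H G D B)(C E F).
Reversing each cycle (and rotating so the smallest element leads) gives φ⁻¹ = (A B D G H)(C F E).

(A B D G H)(C F E)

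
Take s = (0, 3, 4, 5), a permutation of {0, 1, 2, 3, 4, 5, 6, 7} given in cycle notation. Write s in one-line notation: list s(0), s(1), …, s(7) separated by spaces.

Image by image: 0↦3, 1↦1, 2↦2, 3↦4, 4↦5, 5↦0, 6↦6, 7↦7.
Listing these in domain order gives 3 1 2 4 5 0 6 7.

3 1 2 4 5 0 6 7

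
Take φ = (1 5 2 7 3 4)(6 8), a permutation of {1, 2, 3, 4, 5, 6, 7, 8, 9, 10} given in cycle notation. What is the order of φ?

6

The disjoint cycles have lengths 6, 2, 1, 1.
The order is lcm(6, 2) = 6.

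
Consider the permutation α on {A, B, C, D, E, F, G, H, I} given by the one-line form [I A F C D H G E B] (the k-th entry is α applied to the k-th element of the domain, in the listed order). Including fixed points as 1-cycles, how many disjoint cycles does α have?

3

The cycle decomposition is (A, I, B)(C, F, H, E, D)(G), which has 3 cycles (counting 1-cycles).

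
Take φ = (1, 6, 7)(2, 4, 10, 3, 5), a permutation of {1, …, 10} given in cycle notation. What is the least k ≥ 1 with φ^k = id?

15

The cycle type of φ is (5, 3, 1, 1).
The order of φ is the least common multiple of its cycle lengths: lcm(5, 3) = 15.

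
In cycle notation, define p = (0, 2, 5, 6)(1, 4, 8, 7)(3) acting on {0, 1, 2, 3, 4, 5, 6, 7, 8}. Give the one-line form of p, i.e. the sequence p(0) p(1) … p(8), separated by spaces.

Reading each image from the cycles: 0→2, 1→4, 2→5, 3→3, 4→8, 5→6, 6→0, 7→1, 8→7.
Listing these in domain order gives 2 4 5 3 8 6 0 1 7.

2 4 5 3 8 6 0 1 7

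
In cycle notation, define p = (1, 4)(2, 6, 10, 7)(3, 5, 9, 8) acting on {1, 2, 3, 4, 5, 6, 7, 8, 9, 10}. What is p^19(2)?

7

2 lies in the 4-cycle (2, 6, 10, 7).
On a 4-cycle, p^4 is the identity, so p^19 = p^3 there (19 ≡ 3 mod 4).
Stepping 3 places around the cycle: 2 → 6 → 10 → 7.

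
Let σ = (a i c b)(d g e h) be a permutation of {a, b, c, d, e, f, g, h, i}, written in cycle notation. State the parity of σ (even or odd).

even

The cycle lengths are 4, 4, 1.
A cycle is odd iff its length is even; σ has 2 even-length cycles, so sgn(σ) = (−1)^2 and σ is even.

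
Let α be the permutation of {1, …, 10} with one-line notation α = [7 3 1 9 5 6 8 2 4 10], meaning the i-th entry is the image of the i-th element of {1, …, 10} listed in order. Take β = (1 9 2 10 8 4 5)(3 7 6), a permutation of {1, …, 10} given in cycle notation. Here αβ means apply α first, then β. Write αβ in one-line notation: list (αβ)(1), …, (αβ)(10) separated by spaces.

6 7 9 2 1 3 4 10 5 8

For each element, apply α then β: 1 → 7 → 6; 2 → 3 → 7; 3 → 1 → 9; 4 → 9 → 2; 5 → 5 → 1; 6 → 6 → 3; 7 → 8 → 4; 8 → 2 → 10; 9 → 4 → 5; 10 → 10 → 8.
Collecting the images, αβ = [6 7 9 2 1 3 4 10 5 8].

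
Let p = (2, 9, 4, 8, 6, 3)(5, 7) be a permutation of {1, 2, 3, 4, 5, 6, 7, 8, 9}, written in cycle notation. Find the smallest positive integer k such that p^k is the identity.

The disjoint cycles have lengths 6, 2, 1.
The order is lcm(6, 2) = 6.

6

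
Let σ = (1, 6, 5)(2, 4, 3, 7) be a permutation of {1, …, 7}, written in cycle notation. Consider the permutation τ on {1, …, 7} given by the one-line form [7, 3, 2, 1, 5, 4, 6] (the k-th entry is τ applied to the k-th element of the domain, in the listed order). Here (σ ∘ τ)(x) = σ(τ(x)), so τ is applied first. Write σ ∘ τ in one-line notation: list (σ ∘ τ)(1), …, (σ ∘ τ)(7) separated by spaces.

2 7 4 6 1 3 5

Chase each element through τ then σ: 1 → 7 → 2; 2 → 3 → 7; 3 → 2 → 4; 4 → 1 → 6; 5 → 5 → 1; 6 → 4 → 3; 7 → 6 → 5.
So σ ∘ τ in one-line form is 2 7 4 6 1 3 5.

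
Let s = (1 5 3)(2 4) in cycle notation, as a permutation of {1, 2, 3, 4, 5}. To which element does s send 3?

In the cycle (1 5 3), 3 is followed by 1, so s(3) = 1.

1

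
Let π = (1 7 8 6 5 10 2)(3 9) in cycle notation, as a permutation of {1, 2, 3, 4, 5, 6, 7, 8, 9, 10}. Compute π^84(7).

7

7 lies in the 7-cycle (1 7 8 6 5 10 2).
Since the cycle has length 7, π^84 acts on it the same as π^0 (84 mod 7 = 0).
So π^84(7) = 7.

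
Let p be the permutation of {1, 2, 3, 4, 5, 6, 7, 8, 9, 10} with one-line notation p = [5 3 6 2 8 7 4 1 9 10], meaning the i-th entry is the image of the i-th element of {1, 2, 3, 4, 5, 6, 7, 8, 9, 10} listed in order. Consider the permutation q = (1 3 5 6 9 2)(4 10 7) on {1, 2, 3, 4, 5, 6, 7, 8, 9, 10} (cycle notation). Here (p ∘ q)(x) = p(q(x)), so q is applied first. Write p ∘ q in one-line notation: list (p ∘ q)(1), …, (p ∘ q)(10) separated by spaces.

(p ∘ q)(x) = p(q(x)). Computing each image: p(q(1)) = p(3) = 6, p(q(2)) = p(1) = 5, p(q(3)) = p(5) = 8, p(q(4)) = p(10) = 10, p(q(5)) = p(6) = 7, p(q(6)) = p(9) = 9, p(q(7)) = p(4) = 2, p(q(8)) = p(8) = 1, p(q(9)) = p(2) = 3, p(q(10)) = p(7) = 4.
Hence p ∘ q = [6 5 8 10 7 9 2 1 3 4].

6 5 8 10 7 9 2 1 3 4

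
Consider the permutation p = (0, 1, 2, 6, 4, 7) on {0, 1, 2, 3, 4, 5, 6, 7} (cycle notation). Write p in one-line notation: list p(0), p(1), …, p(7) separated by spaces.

1 2 6 3 7 5 4 0

Image by image: 0→1, 1→2, 2→6, 3→3, 4→7, 5→5, 6→4, 7→0.
So the one-line form is 1 2 6 3 7 5 4 0.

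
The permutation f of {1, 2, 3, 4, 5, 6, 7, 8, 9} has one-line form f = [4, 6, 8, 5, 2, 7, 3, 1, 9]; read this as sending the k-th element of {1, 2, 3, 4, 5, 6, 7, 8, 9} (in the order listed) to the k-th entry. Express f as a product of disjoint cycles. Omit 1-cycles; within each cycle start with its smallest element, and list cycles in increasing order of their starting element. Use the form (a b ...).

(1 4 5 2 6 7 3 8)

Start at 1 and follow images: 1 → 4 → 5 → 2 → 6 → 7 → 3 → 8 → 1, giving the cycle (1 4 5 2 6 7 3 8).
Continuing from each remaining unvisited element yields (1 4 5 2 6 7 3 8).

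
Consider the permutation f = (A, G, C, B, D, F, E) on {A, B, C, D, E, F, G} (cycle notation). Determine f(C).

B

In the cycle (A, G, C, B, D, F, E), C is followed by B, so f(C) = B.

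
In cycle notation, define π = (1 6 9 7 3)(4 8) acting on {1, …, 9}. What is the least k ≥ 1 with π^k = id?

The cycle type of π is (5, 2, 1, 1).
The order is lcm(5, 2) = 10.

10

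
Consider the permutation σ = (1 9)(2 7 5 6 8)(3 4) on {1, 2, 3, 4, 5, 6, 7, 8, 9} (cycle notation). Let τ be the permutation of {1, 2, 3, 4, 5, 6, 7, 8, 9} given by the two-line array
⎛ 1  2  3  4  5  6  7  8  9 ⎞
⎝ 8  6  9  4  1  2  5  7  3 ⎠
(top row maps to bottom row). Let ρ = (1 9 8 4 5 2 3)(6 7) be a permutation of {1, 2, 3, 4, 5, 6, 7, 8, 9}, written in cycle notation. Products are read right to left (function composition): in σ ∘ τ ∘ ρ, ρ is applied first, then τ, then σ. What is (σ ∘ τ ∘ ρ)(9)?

(σ ∘ τ ∘ ρ)(9) = σ(τ(ρ(9))). ρ(9) = 8, then τ(8) = 7, then σ(7) = 5, so the result is 5.

5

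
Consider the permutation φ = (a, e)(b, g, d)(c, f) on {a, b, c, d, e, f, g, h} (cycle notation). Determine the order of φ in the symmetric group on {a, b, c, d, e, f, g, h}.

6

The disjoint cycles have lengths 3, 2, 2, 1.
Since disjoint cycles commute, ord(φ) = lcm(3, 2, 2) = 6.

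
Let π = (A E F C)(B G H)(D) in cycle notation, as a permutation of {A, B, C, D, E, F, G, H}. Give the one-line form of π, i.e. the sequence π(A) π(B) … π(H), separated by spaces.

E G A D F C H B

Each element maps to the next entry in its cycle (wrapping to the front): A↦E, B↦G, C↦A, D↦D, E↦F, F↦C, G↦H, H↦B.
So the one-line form is E G A D F C H B.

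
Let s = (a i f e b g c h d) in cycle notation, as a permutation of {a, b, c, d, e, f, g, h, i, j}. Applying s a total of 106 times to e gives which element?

i

e lies in the 9-cycle (a i f e b g c h d).
On a 9-cycle, s^9 is the identity, so s^106 = s^7 there (106 ≡ 7 mod 9).
Stepping 7 places around the cycle: e → b → g → c → h → d → a → i.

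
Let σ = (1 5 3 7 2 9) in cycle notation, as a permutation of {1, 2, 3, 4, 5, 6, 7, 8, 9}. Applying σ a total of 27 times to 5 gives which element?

2

5 lies in the 6-cycle (1 5 3 7 2 9).
Since the cycle has length 6, σ^27 acts on it the same as σ^3 (27 mod 6 = 3).
Advancing 3 steps from 5: 5 → 3 → 7 → 2.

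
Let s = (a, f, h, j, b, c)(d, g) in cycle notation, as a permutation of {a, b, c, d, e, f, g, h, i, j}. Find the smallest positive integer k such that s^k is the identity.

The disjoint cycles have lengths 6, 2, 1, 1.
Since disjoint cycles commute, ord(s) = lcm(6, 2) = 6.

6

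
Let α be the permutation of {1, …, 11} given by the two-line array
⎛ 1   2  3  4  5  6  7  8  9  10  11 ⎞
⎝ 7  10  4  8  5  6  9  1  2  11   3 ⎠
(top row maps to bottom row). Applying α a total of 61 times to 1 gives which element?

4

Tracing 1 → 7 → … returns to 1 after 9 steps, so 1 lies in a 9-cycle (1, 7, 9, 2, 10, 11, 3, 4, 8).
On a 9-cycle, α^9 is the identity, so α^61 = α^7 there (61 ≡ 7 mod 9).
Advancing 7 steps from 1: 1 → 7 → 9 → 2 → 10 → 11 → 3 → 4.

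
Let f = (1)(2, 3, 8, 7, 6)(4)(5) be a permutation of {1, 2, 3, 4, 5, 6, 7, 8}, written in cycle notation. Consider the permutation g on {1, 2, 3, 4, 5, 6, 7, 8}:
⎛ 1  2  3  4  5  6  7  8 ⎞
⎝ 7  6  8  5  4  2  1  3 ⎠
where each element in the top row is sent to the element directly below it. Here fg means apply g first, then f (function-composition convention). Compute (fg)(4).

g(4) = 5, then f(5) = 5; composing gives (fg)(4) = 5.

5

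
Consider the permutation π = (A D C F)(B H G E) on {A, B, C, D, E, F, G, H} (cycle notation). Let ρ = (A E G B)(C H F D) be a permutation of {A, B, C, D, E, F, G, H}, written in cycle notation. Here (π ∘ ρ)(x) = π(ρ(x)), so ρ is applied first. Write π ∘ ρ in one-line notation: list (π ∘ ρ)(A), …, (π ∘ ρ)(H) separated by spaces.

B D G F E C H A

(π ∘ ρ)(x) = π(ρ(x)). Computing each image: π(ρ(A)) = π(E) = B, π(ρ(B)) = π(A) = D, π(ρ(C)) = π(H) = G, π(ρ(D)) = π(C) = F, π(ρ(E)) = π(G) = E, π(ρ(F)) = π(D) = C, π(ρ(G)) = π(B) = H, π(ρ(H)) = π(F) = A.
Hence π ∘ ρ = [B D G F E C H A].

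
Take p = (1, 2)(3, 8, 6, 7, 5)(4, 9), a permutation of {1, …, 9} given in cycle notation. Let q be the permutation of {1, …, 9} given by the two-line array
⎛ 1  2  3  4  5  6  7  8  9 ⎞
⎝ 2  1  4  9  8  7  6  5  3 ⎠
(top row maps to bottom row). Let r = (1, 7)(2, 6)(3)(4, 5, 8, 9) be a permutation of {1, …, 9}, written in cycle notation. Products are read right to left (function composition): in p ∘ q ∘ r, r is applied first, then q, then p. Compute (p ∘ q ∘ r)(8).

(p ∘ q ∘ r)(8) = p(q(r(8))). r(8) = 9, then q(9) = 3, then p(3) = 8, so the result is 8.

8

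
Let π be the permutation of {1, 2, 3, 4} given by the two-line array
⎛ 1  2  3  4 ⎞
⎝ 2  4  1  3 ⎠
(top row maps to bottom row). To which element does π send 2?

4

The entry below 2 in the array is 4, so π(2) = 4.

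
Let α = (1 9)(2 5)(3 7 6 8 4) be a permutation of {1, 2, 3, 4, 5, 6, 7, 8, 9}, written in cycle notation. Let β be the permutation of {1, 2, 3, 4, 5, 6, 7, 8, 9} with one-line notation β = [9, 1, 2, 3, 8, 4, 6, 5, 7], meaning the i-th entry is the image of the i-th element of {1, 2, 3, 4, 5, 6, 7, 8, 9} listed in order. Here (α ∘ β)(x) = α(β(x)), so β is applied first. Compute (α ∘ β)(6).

First apply β: β(6) = 4, then α(4) = 3. Thus (α ∘ β)(6) = 3.

3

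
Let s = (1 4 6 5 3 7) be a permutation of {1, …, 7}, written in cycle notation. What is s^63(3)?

3 lies in the 6-cycle (1 4 6 5 3 7).
Since the cycle has length 6, s^63 acts on it the same as s^3 (63 mod 6 = 3).
Advancing 3 steps from 3: 3 → 7 → 1 → 4.

4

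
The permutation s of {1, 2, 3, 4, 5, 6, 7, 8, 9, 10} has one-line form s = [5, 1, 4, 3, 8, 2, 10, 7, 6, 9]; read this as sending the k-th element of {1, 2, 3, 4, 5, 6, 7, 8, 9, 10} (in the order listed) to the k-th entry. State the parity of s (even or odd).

In disjoint-cycle form the cycle lengths are 8, 2.
A cycle of length ℓ contributes ℓ−1 transpositions, so s is a product of 7 + 1 = 8 transpositions — even.

even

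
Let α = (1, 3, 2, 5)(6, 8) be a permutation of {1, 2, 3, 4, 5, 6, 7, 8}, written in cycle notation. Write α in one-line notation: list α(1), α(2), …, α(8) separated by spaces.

Each element maps to the next entry in its cycle (wrapping to the front): 1→3, 2→5, 3→2, 4→4, 5→1, 6→8, 7→7, 8→6.
Listing these in domain order gives 3 5 2 4 1 8 7 6.

3 5 2 4 1 8 7 6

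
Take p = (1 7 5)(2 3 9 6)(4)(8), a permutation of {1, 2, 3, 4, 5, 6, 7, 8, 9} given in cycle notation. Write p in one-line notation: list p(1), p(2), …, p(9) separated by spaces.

Image by image: 1↦7, 2↦3, 3↦9, 4↦4, 5↦1, 6↦2, 7↦5, 8↦8, 9↦6.
Listing these in domain order gives 7 3 9 4 1 2 5 8 6.

7 3 9 4 1 2 5 8 6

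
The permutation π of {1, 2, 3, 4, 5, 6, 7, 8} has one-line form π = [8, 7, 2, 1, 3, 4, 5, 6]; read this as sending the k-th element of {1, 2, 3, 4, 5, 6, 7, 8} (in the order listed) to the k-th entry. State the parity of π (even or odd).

In disjoint-cycle form the cycle lengths are 4, 4.
A cycle of length ℓ contributes ℓ−1 transpositions, so π is a product of 3 + 3 = 6 transpositions — even.

even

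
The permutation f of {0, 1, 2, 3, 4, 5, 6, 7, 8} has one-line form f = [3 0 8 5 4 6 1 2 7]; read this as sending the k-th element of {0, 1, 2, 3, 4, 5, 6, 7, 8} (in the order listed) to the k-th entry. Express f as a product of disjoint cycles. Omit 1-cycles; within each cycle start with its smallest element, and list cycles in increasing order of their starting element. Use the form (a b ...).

(0 3 5 6 1)(2 8 7)

Iterating f from 0 gives 0 → 3 → 5 → 6 → 1 → 0; that is the 5-cycle (0 3 5 6 1).
Repeating from the next unused element and collecting all non-trivial cycles gives (0 3 5 6 1)(2 8 7).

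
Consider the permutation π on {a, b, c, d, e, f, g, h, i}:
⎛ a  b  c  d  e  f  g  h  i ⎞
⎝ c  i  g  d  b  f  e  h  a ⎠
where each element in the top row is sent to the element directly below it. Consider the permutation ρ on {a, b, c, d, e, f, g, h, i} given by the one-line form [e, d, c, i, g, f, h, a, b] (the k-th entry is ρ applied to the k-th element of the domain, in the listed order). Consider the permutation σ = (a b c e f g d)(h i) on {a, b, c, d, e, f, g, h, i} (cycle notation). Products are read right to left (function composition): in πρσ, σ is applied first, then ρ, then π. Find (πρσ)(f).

(πρσ)(f) = π(ρ(σ(f))). σ(f) = g, then ρ(g) = h, then π(h) = h, so the result is h.

h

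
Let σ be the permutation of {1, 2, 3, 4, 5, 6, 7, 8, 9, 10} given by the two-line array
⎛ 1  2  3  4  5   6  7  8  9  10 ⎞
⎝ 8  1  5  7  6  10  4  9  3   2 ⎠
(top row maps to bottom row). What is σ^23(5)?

Tracing 5 → 6 → … returns to 5 after 8 steps, so 5 lies in an 8-cycle (1 8 9 3 5 6 10 2).
On an 8-cycle, σ^8 is the identity, so σ^23 = σ^7 there (23 ≡ 7 mod 8).
Stepping 7 places around the cycle: 5 → 6 → 10 → 2 → 1 → 8 → 9 → 3.

3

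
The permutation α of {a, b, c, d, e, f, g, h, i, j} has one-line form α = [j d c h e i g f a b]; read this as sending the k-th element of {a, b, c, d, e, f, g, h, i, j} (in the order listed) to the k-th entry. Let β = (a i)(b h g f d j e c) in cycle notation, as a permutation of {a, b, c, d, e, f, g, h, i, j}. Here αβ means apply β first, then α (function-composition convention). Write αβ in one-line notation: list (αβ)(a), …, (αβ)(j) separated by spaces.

(αβ)(x) = α(β(x)). Computing each image: α(β(a)) = α(i) = a, α(β(b)) = α(h) = f, α(β(c)) = α(b) = d, α(β(d)) = α(j) = b, α(β(e)) = α(c) = c, α(β(f)) = α(d) = h, α(β(g)) = α(f) = i, α(β(h)) = α(g) = g, α(β(i)) = α(a) = j, α(β(j)) = α(e) = e.
Hence αβ = [a f d b c h i g j e].

a f d b c h i g j e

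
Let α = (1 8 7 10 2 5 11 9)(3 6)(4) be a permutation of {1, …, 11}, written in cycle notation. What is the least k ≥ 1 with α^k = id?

The cycle type of α is (8, 2, 1).
Since disjoint cycles commute, ord(α) = lcm(8, 2) = 8.

8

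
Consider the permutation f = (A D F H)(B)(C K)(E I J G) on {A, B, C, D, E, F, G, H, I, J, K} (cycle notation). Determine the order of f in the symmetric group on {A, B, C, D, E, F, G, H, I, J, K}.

4

The cycle type of f is (4, 4, 2, 1).
The order of f is the least common multiple of its cycle lengths: lcm(4, 4, 2) = 4.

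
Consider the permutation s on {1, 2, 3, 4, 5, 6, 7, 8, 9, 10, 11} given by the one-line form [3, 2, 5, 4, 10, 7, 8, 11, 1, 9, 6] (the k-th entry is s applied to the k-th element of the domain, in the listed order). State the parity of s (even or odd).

In disjoint-cycle form the cycle lengths are 5, 4, 1, 1.
A cycle of length ℓ contributes ℓ−1 transpositions, so s is a product of 4 + 3 = 7 transpositions — odd.

odd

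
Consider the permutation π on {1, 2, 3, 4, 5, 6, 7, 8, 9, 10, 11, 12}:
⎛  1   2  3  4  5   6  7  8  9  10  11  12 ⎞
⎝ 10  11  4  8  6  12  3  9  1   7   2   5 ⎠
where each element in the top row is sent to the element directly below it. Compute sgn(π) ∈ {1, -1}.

-1

In disjoint-cycle form the cycle lengths are 7, 3, 2.
A cycle is odd iff its length is even; π has 1 even-length cycle, so sgn(π) = (−1)^1 and π is odd.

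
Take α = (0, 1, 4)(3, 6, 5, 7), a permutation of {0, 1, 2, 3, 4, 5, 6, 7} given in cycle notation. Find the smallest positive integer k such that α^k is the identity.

The disjoint cycles have lengths 4, 3, 1.
The order of α is the least common multiple of its cycle lengths: lcm(4, 3) = 12.

12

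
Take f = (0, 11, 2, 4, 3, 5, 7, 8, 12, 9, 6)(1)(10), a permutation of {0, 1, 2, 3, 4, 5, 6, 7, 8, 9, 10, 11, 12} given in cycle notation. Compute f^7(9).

9 lies in the 11-cycle (0, 11, 2, 4, 3, 5, 7, 8, 12, 9, 6).
Advancing 7 steps from 9: 9 → 6 → 0 → 11 → 2 → 4 → 3 → 5.

5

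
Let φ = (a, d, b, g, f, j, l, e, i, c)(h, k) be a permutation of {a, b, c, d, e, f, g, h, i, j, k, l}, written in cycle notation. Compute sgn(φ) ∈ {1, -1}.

1

The cycle lengths are 10, 2.
A cycle of length ℓ contributes ℓ−1 transpositions, so φ is a product of 9 + 1 = 10 transpositions — even.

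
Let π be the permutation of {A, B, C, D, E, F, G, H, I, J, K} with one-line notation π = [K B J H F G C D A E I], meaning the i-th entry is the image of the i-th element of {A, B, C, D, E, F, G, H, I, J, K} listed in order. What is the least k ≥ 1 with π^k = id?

30

Writing π as disjoint cycles, the cycle lengths are 5, 3, 2, 1.
The order is lcm(5, 3, 2) = 30.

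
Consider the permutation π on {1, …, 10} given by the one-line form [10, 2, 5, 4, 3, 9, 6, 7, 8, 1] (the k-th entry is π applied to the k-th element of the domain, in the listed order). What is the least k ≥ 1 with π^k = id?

4

Writing π as disjoint cycles, the cycle lengths are 4, 2, 2, 1, 1.
The order of π is the least common multiple of its cycle lengths: lcm(4, 2, 2) = 4.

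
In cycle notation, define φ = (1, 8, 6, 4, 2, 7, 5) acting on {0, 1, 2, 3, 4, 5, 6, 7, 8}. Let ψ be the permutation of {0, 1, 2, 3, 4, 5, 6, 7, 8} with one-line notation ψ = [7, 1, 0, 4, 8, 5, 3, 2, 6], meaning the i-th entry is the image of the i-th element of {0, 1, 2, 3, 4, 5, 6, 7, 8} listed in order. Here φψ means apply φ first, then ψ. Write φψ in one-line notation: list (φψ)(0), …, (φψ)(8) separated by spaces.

7 6 2 4 0 1 8 5 3

For each element, apply φ then ψ: 0 → 0 → 7; 1 → 8 → 6; 2 → 7 → 2; 3 → 3 → 4; 4 → 2 → 0; 5 → 1 → 1; 6 → 4 → 8; 7 → 5 → 5; 8 → 6 → 3.
Collecting the images, φψ = [7 6 2 4 0 1 8 5 3].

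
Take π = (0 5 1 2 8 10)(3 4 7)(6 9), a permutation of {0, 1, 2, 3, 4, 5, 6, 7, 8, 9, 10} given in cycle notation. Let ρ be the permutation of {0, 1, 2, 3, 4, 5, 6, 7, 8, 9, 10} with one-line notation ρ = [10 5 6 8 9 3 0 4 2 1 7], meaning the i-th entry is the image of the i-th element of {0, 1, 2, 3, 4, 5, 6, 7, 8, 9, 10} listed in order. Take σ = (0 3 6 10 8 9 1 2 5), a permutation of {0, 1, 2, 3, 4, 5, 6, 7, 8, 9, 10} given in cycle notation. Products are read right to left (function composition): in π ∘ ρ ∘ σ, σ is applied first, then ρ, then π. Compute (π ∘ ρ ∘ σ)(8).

2

Apply the permutations in order: σ(8) = 9, then ρ(9) = 1, then π(1) = 2. So (π ∘ ρ ∘ σ)(8) = 2.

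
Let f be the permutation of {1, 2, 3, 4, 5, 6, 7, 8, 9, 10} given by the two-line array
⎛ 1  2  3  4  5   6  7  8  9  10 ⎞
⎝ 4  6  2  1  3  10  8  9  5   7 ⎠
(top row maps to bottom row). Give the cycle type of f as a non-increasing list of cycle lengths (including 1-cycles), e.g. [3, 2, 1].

The disjoint cycles are (1, 4)(2, 6, 10, 7, 8, 9, 5, 3), with lengths 8, 2 in non-increasing order.

[8, 2]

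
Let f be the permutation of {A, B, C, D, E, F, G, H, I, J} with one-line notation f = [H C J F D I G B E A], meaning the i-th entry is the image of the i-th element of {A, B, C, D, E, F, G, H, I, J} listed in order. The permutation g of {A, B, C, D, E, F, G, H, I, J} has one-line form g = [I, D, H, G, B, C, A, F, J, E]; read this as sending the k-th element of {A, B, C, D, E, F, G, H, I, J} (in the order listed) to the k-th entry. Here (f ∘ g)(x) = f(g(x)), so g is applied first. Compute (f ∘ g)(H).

I

(f ∘ g)(H) = f(g(H)). g(H) = F, then f(F) = I. So (f ∘ g)(H) = I.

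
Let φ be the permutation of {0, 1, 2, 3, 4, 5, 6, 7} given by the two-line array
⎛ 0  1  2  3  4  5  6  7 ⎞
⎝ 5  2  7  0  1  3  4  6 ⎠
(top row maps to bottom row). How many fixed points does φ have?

0

No element satisfies φ(x) = x, so there are 0 fixed points.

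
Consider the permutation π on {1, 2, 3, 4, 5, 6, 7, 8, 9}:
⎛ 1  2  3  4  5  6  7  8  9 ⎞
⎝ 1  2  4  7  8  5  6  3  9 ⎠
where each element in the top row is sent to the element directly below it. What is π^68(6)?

Tracing 6 → 5 → … returns to 6 after 6 steps, so 6 lies in a 6-cycle (3, 4, 7, 6, 5, 8).
Powers repeat with period 6 on this cycle, and 68 mod 6 = 2, so π^68(6) = π^2(6).
Stepping 2 places around the cycle: 6 → 5 → 8.

8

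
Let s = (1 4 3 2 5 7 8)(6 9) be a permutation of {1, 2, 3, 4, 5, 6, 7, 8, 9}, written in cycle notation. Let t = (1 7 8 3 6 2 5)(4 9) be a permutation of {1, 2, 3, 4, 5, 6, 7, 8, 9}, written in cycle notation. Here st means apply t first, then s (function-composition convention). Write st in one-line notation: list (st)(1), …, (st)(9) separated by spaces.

(st)(x) = s(t(x)). Computing each image: s(t(1)) = s(7) = 8, s(t(2)) = s(5) = 7, s(t(3)) = s(6) = 9, s(t(4)) = s(9) = 6, s(t(5)) = s(1) = 4, s(t(6)) = s(2) = 5, s(t(7)) = s(8) = 1, s(t(8)) = s(3) = 2, s(t(9)) = s(4) = 3.
Hence st = [8 7 9 6 4 5 1 2 3].

8 7 9 6 4 5 1 2 3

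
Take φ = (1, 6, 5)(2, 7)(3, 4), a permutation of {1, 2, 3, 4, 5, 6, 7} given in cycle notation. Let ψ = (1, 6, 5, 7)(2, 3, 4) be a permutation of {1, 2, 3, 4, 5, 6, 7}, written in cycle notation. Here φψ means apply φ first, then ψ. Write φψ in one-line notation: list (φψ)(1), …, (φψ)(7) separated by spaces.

5 1 2 4 6 7 3

(φψ)(x) = ψ(φ(x)). Computing each image: ψ(φ(1)) = ψ(6) = 5, ψ(φ(2)) = ψ(7) = 1, ψ(φ(3)) = ψ(4) = 2, ψ(φ(4)) = ψ(3) = 4, ψ(φ(5)) = ψ(1) = 6, ψ(φ(6)) = ψ(5) = 7, ψ(φ(7)) = ψ(2) = 3.
Hence φψ = [5 1 2 4 6 7 3].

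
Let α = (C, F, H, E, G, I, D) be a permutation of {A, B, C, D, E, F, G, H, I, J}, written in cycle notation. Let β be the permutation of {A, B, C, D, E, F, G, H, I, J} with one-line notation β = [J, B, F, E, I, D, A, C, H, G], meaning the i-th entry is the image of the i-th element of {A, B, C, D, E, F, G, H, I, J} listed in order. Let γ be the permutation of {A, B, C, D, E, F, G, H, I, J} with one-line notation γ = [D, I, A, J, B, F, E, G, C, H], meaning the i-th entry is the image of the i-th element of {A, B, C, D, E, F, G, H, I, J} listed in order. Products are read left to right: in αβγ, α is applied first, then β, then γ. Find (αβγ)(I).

(αβγ)(I) = γ(β(α(I))). α(I) = D, then β(D) = E, then γ(E) = B, so the result is B.

B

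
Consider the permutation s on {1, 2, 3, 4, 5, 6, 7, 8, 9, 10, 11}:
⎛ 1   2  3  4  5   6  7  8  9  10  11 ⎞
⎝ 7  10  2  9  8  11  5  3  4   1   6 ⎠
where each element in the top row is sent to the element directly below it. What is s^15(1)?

7

Tracing 1 → 7 → … returns to 1 after 7 steps, so 1 lies in a 7-cycle (1 7 5 8 3 2 10).
On a 7-cycle, s^7 is the identity, so s^15 = s^1 there (15 ≡ 1 mod 7).
Stepping 1 place around the cycle: 1 → 7.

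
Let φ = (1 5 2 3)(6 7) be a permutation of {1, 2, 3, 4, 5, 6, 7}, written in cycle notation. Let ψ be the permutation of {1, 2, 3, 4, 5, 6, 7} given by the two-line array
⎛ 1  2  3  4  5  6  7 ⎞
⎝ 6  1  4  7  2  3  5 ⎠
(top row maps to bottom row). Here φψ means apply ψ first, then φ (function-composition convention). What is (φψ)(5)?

(φψ)(5) = φ(ψ(5)). ψ(5) = 2, then φ(2) = 3. So (φψ)(5) = 3.

3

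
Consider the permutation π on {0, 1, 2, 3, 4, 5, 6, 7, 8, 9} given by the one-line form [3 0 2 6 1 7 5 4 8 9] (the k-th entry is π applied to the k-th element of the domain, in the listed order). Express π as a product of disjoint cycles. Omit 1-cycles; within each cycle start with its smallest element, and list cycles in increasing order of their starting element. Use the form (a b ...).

(0 3 6 5 7 4 1)

From 0: 0 → 3 → 6 → 5 → 7 → 4 → 1 → 0, closing the cycle (0 3 6 5 7 4 1).
Repeating from the next unused element and collecting all non-trivial cycles gives (0 3 6 5 7 4 1).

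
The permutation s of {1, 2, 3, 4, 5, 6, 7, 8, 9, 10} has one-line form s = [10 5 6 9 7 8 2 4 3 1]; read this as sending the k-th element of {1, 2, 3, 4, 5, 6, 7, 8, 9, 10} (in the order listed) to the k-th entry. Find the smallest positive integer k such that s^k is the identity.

Writing s as disjoint cycles, the cycle lengths are 5, 3, 2.
Since disjoint cycles commute, ord(s) = lcm(5, 3, 2) = 30.

30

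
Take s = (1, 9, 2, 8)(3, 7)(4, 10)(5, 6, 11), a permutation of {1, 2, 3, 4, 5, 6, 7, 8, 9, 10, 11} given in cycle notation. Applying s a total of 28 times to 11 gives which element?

5

11 lies in the 3-cycle (5, 6, 11).
Powers repeat with period 3 on this cycle, and 28 mod 3 = 1, so s^28(11) = s^1(11).
Stepping 1 place around the cycle: 11 → 5.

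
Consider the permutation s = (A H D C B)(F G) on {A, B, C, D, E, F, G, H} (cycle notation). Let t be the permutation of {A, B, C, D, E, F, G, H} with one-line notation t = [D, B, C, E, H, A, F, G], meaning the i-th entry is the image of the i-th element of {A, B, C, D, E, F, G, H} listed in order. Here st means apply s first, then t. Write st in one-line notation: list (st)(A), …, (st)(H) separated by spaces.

For each element, apply s then t: A → H → G; B → A → D; C → B → B; D → C → C; E → E → H; F → G → F; G → F → A; H → D → E.
Collecting the images, st = [G D B C H F A E].

G D B C H F A E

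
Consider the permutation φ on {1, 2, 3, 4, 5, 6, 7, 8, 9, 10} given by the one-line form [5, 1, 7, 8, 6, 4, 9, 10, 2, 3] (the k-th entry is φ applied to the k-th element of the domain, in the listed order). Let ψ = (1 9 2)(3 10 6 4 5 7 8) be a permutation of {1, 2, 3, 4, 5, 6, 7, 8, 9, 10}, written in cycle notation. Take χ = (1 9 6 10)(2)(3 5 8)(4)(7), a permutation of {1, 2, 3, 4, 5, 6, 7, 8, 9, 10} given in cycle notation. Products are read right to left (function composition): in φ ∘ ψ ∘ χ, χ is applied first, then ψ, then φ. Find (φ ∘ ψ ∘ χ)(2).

(φ ∘ ψ ∘ χ)(2) = φ(ψ(χ(2))). χ(2) = 2, then ψ(2) = 1, then φ(1) = 5, so the result is 5.

5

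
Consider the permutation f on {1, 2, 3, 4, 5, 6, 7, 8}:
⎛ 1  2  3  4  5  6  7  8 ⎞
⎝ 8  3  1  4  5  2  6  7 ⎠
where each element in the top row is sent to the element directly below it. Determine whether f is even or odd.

In disjoint-cycle form the cycle lengths are 6, 1, 1.
A cycle is odd iff its length is even; f has 1 even-length cycle, so sgn(f) = (−1)^1 and f is odd.

odd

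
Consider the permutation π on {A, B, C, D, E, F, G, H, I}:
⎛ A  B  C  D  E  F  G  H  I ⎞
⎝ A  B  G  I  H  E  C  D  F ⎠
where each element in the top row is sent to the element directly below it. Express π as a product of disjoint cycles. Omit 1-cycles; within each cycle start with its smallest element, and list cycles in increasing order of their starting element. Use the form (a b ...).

Start at C and follow images: C → G → C, giving the cycle (C G).
Continuing from each remaining unvisited element yields (C G)(D I F E H).

(C G)(D I F E H)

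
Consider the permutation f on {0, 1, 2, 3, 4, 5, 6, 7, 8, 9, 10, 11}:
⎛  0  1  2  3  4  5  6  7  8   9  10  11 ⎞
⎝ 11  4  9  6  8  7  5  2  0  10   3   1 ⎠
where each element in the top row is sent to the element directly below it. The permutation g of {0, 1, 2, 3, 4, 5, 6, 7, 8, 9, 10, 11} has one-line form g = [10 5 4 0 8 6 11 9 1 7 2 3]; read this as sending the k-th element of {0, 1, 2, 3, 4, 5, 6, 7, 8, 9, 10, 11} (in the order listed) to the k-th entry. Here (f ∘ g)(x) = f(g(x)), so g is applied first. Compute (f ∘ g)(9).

2

First apply g: g(9) = 7, then f(7) = 2. Thus (f ∘ g)(9) = 2.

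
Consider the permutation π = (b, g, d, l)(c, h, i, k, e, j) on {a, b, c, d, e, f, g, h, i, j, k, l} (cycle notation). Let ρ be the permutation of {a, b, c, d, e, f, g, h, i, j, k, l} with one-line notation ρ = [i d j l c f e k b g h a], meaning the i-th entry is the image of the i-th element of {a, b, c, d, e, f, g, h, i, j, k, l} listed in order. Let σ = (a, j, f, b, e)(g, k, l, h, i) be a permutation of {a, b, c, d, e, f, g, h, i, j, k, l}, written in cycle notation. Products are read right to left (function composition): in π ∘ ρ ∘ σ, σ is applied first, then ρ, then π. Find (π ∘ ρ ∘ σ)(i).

j

Apply the permutations in order: σ(i) = g, then ρ(g) = e, then π(e) = j. So (π ∘ ρ ∘ σ)(i) = j.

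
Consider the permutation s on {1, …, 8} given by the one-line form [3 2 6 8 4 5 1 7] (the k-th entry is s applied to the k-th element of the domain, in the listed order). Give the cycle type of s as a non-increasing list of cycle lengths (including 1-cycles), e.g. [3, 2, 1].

[7, 1]

The disjoint cycles are (1, 3, 6, 5, 4, 8, 7)(2), with lengths 7, 1 in non-increasing order.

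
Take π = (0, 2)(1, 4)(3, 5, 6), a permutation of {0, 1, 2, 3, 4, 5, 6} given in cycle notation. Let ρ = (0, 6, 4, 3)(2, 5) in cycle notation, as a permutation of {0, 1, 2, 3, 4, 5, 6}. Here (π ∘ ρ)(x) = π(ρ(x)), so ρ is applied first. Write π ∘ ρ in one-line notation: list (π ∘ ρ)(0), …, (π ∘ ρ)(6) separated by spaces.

(π ∘ ρ)(x) = π(ρ(x)). Computing each image: π(ρ(0)) = π(6) = 3, π(ρ(1)) = π(1) = 4, π(ρ(2)) = π(5) = 6, π(ρ(3)) = π(0) = 2, π(ρ(4)) = π(3) = 5, π(ρ(5)) = π(2) = 0, π(ρ(6)) = π(4) = 1.
Hence π ∘ ρ = [3 4 6 2 5 0 1].

3 4 6 2 5 0 1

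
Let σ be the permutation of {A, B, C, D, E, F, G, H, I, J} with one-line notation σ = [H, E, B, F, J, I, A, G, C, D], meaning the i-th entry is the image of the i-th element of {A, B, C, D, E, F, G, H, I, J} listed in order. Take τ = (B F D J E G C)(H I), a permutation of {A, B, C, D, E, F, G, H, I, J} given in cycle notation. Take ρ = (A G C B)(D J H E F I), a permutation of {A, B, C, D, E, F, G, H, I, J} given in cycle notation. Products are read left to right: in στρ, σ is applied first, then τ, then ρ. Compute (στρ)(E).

F

Apply the permutations in order: σ(E) = J, then τ(J) = E, then ρ(E) = F. So (στρ)(E) = F.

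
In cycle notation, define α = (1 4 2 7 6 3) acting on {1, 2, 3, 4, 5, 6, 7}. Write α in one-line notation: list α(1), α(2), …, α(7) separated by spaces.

4 7 1 2 5 3 6

Each element maps to the next entry in its cycle (wrapping to the front): 1↦4, 2↦7, 3↦1, 4↦2, 5↦5, 6↦3, 7↦6.
So the one-line form is 4 7 1 2 5 3 6.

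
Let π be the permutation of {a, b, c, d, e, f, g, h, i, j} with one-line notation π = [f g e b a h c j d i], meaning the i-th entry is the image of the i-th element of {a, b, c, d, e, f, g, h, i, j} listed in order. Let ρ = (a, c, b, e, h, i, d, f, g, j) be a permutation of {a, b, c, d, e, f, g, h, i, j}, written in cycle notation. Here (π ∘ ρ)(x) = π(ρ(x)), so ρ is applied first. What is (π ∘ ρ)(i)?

ρ(i) = d, then π(d) = b; composing gives (π ∘ ρ)(i) = b.

b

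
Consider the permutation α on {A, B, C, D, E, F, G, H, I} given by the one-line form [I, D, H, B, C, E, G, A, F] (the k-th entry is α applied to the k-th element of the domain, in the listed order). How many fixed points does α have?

The fixed points (elements with α(x) = x) are {G}, so there is 1.

1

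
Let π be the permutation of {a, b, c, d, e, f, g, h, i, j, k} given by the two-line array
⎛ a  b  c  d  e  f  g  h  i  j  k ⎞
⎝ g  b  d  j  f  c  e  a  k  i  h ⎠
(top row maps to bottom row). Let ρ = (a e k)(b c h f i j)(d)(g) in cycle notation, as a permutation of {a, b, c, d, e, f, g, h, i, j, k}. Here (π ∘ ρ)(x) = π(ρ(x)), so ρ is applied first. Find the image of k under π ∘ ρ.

(π ∘ ρ)(k) = π(ρ(k)). ρ(k) = a, then π(a) = g. So (π ∘ ρ)(k) = g.

g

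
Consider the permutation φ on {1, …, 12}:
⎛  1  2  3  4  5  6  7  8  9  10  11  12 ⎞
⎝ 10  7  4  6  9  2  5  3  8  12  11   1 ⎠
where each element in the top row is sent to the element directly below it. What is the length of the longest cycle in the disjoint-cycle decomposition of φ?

8

Decomposing into disjoint cycles gives (1 10 12)(2 7 5 9 8 3 4 6); the longest has length 8.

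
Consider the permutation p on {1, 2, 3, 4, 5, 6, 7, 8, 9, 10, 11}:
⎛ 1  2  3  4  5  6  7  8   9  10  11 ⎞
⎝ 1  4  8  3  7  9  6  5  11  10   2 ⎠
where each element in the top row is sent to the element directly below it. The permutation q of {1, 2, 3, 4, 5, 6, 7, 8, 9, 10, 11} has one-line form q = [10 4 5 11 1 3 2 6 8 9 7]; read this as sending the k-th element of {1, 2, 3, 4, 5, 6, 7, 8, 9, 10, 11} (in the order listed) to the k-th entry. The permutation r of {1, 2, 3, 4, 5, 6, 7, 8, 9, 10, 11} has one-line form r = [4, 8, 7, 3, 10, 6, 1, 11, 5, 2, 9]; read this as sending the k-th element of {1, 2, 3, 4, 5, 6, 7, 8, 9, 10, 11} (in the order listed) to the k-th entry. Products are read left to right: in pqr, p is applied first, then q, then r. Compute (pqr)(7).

Chase 7: p(7) = 6; q(6) = 3; r(3) = 7. Hence (pqr)(7) = 7.

7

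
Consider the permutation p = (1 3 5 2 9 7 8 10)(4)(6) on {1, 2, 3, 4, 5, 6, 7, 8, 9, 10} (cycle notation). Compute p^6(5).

5 lies in the 8-cycle (1 3 5 2 9 7 8 10).
Advancing 6 steps from 5: 5 → 2 → 9 → 7 → 8 → 10 → 1.

1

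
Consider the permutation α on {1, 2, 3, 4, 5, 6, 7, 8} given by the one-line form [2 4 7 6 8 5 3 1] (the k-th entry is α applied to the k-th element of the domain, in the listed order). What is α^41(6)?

4

Tracing 6 → 5 → … returns to 6 after 6 steps, so 6 lies in a 6-cycle (1, 2, 4, 6, 5, 8).
Since the cycle has length 6, α^41 acts on it the same as α^5 (41 mod 6 = 5).
Stepping 5 places around the cycle: 6 → 5 → 8 → 1 → 2 → 4.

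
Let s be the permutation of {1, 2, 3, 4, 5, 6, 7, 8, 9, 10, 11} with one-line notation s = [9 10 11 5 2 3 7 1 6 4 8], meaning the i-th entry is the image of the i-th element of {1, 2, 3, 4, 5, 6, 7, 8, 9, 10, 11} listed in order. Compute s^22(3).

9

Tracing 3 → 11 → … returns to 3 after 6 steps, so 3 lies in a 6-cycle (1, 9, 6, 3, 11, 8).
On a 6-cycle, s^6 is the identity, so s^22 = s^4 there (22 ≡ 4 mod 6).
Advancing 4 steps from 3: 3 → 11 → 8 → 1 → 9.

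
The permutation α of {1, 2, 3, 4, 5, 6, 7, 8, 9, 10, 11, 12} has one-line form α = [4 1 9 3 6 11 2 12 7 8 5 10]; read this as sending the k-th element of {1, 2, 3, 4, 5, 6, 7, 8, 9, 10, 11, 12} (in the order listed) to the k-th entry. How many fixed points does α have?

No element satisfies α(x) = x, so there are 0 fixed points.

0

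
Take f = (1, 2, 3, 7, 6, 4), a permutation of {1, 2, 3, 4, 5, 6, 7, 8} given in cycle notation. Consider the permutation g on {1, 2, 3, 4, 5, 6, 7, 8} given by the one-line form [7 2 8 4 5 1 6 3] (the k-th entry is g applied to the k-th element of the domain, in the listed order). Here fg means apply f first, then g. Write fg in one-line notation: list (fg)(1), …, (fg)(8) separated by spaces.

Chase each element through f then g: 1 → 2 → 2; 2 → 3 → 8; 3 → 7 → 6; 4 → 1 → 7; 5 → 5 → 5; 6 → 4 → 4; 7 → 6 → 1; 8 → 8 → 3.
So fg in one-line form is 2 8 6 7 5 4 1 3.

2 8 6 7 5 4 1 3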